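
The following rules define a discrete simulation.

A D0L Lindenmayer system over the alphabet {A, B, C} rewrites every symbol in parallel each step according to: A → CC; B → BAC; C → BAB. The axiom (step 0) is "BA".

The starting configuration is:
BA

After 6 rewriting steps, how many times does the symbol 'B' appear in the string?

307

step 0: BA
step 1: BACCC
step 2: BACCCBABBABBAB
step 3: BACCCBABBABBABBACCCBACBACCCBACBACCCBAC
step 4: BACCCBABBABBABBACCCBACBACCCBACBACCCBACBACCCBABBABBABBACCCBABBACCCBABBABBABBACCCBABBACCCBABBABBABBACCCBAB
step 5: BACCCBABBABBABBACCCBACBACCCBACBACCCBACBACCCBABBABBABBACCCB…CCCBABBABBABBACCCBACBACCCBACBACCCBACBACCCBABBABBABBACCCBAC  (len 284)
step 6: BACCCBABBABBABBACCCBACBACCCBACBACCCBACBACCCBABBABBABBACCCB…CCCBABBABBABBACCCBACBACCCBACBACCCBACBACCCBABBABBABBACCCBAB  (len 776)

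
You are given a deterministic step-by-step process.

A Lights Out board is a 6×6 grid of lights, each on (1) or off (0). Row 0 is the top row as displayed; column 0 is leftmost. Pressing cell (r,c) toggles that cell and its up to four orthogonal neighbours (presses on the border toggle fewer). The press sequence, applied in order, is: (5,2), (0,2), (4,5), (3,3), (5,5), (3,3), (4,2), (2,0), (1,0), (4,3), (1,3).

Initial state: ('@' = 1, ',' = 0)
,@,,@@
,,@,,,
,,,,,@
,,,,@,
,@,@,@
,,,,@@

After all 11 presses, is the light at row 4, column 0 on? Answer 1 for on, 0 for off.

k=0  ,@,,@@
,,@,,,
,,,,,@
,,,,@,
,@,@,@
,,,,@@
k=1  ,@,,@@
,,@,,,
,,,,,@
,,,,@,
,@@@,@
,@@@@@
k=2  ,,@@@@
,,,,,,
,,,,,@
,,,,@,
,@@@,@
,@@@@@
k=3  ,,@@@@
,,,,,,
,,,,,@
,,,,@@
,@@@@,
,@@@@,
k=4  ,,@@@@
,,,,,,
,,,@,@
,,@@,@
,@@,@,
,@@@@,
k=5  ,,@@@@
,,,,,,
,,,@,@
,,@@,@
,@@,@@
,@@@,@
k=6  ,,@@@@
,,,,,,
,,,,,@
,,,,@@
,@@@@@
,@@@,@
k=7  ,,@@@@
,,,,,,
,,,,,@
,,@,@@
,,,,@@
,@,@,@
k=8  ,,@@@@
@,,,,,
@@,,,@
@,@,@@
,,,,@@
,@,@,@
k=9  @,@@@@
,@,,,,
,@,,,@
@,@,@@
,,,,@@
,@,@,@
k=10  @,@@@@
,@,,,,
,@,,,@
@,@@@@
,,@@,@
,@,,,@
k=11  @,@,@@
,@@@@,
,@,@,@
@,@@@@
,,@@,@
,@,,,@

0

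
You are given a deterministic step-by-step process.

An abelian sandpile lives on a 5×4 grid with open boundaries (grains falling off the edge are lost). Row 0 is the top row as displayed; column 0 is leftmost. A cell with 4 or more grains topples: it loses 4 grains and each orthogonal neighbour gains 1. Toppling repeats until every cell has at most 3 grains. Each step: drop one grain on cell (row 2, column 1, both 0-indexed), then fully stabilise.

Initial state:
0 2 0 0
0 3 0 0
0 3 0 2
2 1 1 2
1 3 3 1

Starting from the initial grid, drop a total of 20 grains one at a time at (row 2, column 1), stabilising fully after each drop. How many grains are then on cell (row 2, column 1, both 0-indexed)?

0) 0 2 0 0
0 3 0 0
0 3 0 2
2 1 1 2
1 3 3 1
1) 0 3 0 0
1 0 1 0
1 1 1 2
2 2 1 2
1 3 3 1
2) 0 3 0 0
1 0 1 0
1 2 1 2
2 2 1 2
1 3 3 1
3) 0 3 0 0
1 0 1 0
1 3 1 2
2 2 1 2
1 3 3 1
4) 0 3 0 0
1 1 1 0
2 0 2 2
2 3 1 2
1 3 3 1
5) 0 3 0 0
1 1 1 0
2 1 2 2
2 3 1 2
1 3 3 1
6) 0 3 0 0
1 1 1 0
2 2 2 2
2 3 1 2
1 3 3 1
7) 0 3 0 0
1 1 1 0
2 3 2 2
2 3 1 2
1 3 3 1
8) 0 3 0 0
1 2 1 0
3 1 3 2
3 1 3 2
2 1 0 2
9) 0 3 0 0
1 2 1 0
3 2 3 2
3 1 3 2
2 1 0 2
10) 0 3 0 0
1 2 1 0
3 3 3 2
3 1 3 2
2 1 0 2
11) 0 3 0 0
2 3 2 0
1 3 1 3
1 0 1 3
3 2 1 2
12) 1 0 1 0
3 1 3 0
2 1 2 3
1 1 1 3
3 2 1 2
13) 1 0 1 0
3 1 3 0
2 2 2 3
1 1 1 3
3 2 1 2
14) 1 0 1 0
3 1 3 0
2 3 2 3
1 1 1 3
3 2 1 2
15) 1 0 1 0
3 2 3 0
3 0 3 3
1 2 1 3
3 2 1 2
16) 1 0 1 0
3 2 3 0
3 1 3 3
1 2 1 3
3 2 1 2
17) 1 0 1 0
3 2 3 0
3 2 3 3
1 2 1 3
3 2 1 2
18) 1 0 1 0
3 2 3 0
3 3 3 3
1 2 1 3
3 2 1 2
19) 2 1 2 0
1 1 1 2
1 3 2 1
2 3 3 0
3 2 1 3
20) 2 1 2 0
1 2 2 2
2 2 0 2
3 1 1 1
3 3 2 3

2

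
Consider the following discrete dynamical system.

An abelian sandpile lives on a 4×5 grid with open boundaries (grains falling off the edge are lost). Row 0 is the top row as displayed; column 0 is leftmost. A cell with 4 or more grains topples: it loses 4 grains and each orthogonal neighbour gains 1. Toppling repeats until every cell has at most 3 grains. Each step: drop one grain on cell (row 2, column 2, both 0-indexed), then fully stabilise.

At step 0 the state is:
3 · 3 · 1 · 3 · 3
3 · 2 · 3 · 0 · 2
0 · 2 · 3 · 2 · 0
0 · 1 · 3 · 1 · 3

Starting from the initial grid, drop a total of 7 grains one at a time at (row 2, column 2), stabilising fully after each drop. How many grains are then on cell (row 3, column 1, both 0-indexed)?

t=0: 3 · 3 · 1 · 3 · 3
3 · 2 · 3 · 0 · 2
0 · 2 · 3 · 2 · 0
0 · 1 · 3 · 1 · 3
t=1: 3 · 3 · 2 · 3 · 3
3 · 3 · 0 · 1 · 2
0 · 3 · 2 · 3 · 0
0 · 2 · 0 · 2 · 3
t=2: 3 · 3 · 2 · 3 · 3
3 · 3 · 0 · 1 · 2
0 · 3 · 3 · 3 · 0
0 · 2 · 0 · 2 · 3
t=3: 1 · 1 · 3 · 3 · 3
1 · 2 · 2 · 2 · 2
2 · 1 · 2 · 0 · 1
0 · 3 · 1 · 3 · 3
t=4: 1 · 1 · 3 · 3 · 3
1 · 2 · 2 · 2 · 2
2 · 1 · 3 · 0 · 1
0 · 3 · 1 · 3 · 3
t=5: 1 · 1 · 3 · 3 · 3
1 · 2 · 3 · 2 · 2
2 · 2 · 0 · 1 · 1
0 · 3 · 2 · 3 · 3
t=6: 1 · 1 · 3 · 3 · 3
1 · 2 · 3 · 2 · 2
2 · 2 · 1 · 1 · 1
0 · 3 · 2 · 3 · 3
t=7: 1 · 1 · 3 · 3 · 3
1 · 2 · 3 · 2 · 2
2 · 2 · 2 · 1 · 1
0 · 3 · 2 · 3 · 3

3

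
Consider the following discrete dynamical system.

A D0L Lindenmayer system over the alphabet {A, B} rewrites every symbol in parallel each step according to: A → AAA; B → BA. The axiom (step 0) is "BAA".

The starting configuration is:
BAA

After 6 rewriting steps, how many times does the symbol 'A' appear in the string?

1822

t=0: BAA
t=1: BAAAAAAA
t=2: BAAAAAAAAAAAAAAAAAAAAAA
t=3: BAAAAAAAAAAAAAAAAAAAAAAAAAAAAAAAAAAAAAAAAAAAAAAAAAAAAAAAAAAAAAAAAAAA
t=4: BAAAAAAAAAAAAAAAAAAAAAAAAAAAAAAAAAAAAAAAAAAAAAAAAAAAAAAAAA…AAAAAAAAAAAAAAAAAAAAAAAAAAAAAAAAAAAAAAAAAAAAAAAAAAAAAAAAAA  (len 203)
t=5: BAAAAAAAAAAAAAAAAAAAAAAAAAAAAAAAAAAAAAAAAAAAAAAAAAAAAAAAAA…AAAAAAAAAAAAAAAAAAAAAAAAAAAAAAAAAAAAAAAAAAAAAAAAAAAAAAAAAA  (len 608)
t=6: BAAAAAAAAAAAAAAAAAAAAAAAAAAAAAAAAAAAAAAAAAAAAAAAAAAAAAAAAA…AAAAAAAAAAAAAAAAAAAAAAAAAAAAAAAAAAAAAAAAAAAAAAAAAAAAAAAAAA  (len 1823)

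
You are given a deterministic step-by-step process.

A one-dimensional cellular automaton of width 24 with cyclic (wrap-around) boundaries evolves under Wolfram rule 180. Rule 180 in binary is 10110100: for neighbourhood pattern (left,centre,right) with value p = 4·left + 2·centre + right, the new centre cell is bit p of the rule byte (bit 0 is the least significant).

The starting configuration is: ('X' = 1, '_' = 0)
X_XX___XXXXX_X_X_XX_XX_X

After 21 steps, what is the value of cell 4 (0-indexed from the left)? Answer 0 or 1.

1

[0] X_XX___XXXXX_X_X_XX_XX_X
[1] _X__X___XXX_XXXXX__X__X_
[2] _XX_XX___X_X_XXX_X_XX_XX
[3] X__X__X__XXXX_X_XXX__X__
[4] XX_XX_XX__XX_XXX_X_X_XX_
[5] __X__X__X___X_X_XXXXX__X
[6] X_XX_XX_XX__XXXX_XXX_X_X
[7] _X__X__X__X__XX_X_X_XXX_
[8] _XX_XX_XX_XX___XXXXX_X_X
[9] X__X__X__X__X___XXX_XXXX
[10] _X_XX_XX_XX_XX___X_X_XXX
[11] XXX__X__X__X__X__XXXX_X_
[12] _X_X_XX_XX_XX_XX__XX_XXX
[13] XXXXX__X__X__X__X___X_X_
[14] _XXX_X_XX_XX_XX_XX__XXXX
[15] X_X_XXX__X__X__X__X__XX_
[16] XXXX_X_X_XX_XX_XX_XX___X
[17] XXX_XXXXX__X__X__X__X___
[18] _X_X_XXX_X_XX_XX_XX_XX__
[19] _XXXX_X_XXX__X__X__X__X_
[20] __XX_XXX_X_X_XX_XX_XX_XX
[21] X___X_X_XXXXX__X__X__X__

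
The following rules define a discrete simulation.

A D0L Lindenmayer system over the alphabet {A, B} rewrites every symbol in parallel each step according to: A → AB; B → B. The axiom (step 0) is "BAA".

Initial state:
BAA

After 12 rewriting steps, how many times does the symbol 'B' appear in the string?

25

0) BAA
1) BABAB
2) BABBABB
3) BABBBABBB
4) BABBBBABBBB
5) BABBBBBABBBBB
6) BABBBBBBABBBBBB
7) BABBBBBBBABBBBBBB
8) BABBBBBBBBABBBBBBBB
9) BABBBBBBBBBABBBBBBBBB
10) BABBBBBBBBBBABBBBBBBBBB
11) BABBBBBBBBBBBABBBBBBBBBBB
12) BABBBBBBBBBBBBABBBBBBBBBBBB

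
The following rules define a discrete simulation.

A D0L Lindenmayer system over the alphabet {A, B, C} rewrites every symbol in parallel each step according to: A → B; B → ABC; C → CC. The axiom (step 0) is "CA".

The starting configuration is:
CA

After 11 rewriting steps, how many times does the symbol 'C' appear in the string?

gen 0: CA
gen 1: CCB
gen 2: CCCCABC
gen 3: CCCCCCCCBABCCC
gen 4: CCCCCCCCCCCCCCCCABCBABCCCCCCC
gen 5: CCCCCCCCCCCCCCCCCCCCCCCCCCCCCCCCBABCCCABCBABCCCCCCCCCCCCCCC
gen 6: CCCCCCCCCCCCCCCCCCCCCCCCCCCCCCCCCCCCCCCCCCCCCCCCCCCCCCCCCCCCCCCCABCBABCCCCCCCBABCCCABCBABCCCCCCCCCCCCCCCCCCCCCCCCCCCCCCC
gen 7: CCCCCCCCCCCCCCCCCCCCCCCCCCCCCCCCCCCCCCCCCCCCCCCCCCCCCCCCCC…CCCCCCCCCCCCCCCCCCCCCCCCCCCCCCCCCCCCCCCCCCCCCCCCCCCCCCCCCC  (len 243)
gen 8: CCCCCCCCCCCCCCCCCCCCCCCCCCCCCCCCCCCCCCCCCCCCCCCCCCCCCCCCCC…CCCCCCCCCCCCCCCCCCCCCCCCCCCCCCCCCCCCCCCCCCCCCCCCCCCCCCCCCC  (len 491)
gen 9: CCCCCCCCCCCCCCCCCCCCCCCCCCCCCCCCCCCCCCCCCCCCCCCCCCCCCCCCCC…CCCCCCCCCCCCCCCCCCCCCCCCCCCCCCCCCCCCCCCCCCCCCCCCCCCCCCCCCC  (len 990)
gen 10: CCCCCCCCCCCCCCCCCCCCCCCCCCCCCCCCCCCCCCCCCCCCCCCCCCCCCCCCCC…CCCCCCCCCCCCCCCCCCCCCCCCCCCCCCCCCCCCCCCCCCCCCCCCCCCCCCCCCC  (len 1993)
gen 11: CCCCCCCCCCCCCCCCCCCCCCCCCCCCCCCCCCCCCCCCCCCCCCCCCCCCCCCCCC…CCCCCCCCCCCCCCCCCCCCCCCCCCCCCCCCCCCCCCCCCCCCCCCCCCCCCCCCCC  (len 4007)

3863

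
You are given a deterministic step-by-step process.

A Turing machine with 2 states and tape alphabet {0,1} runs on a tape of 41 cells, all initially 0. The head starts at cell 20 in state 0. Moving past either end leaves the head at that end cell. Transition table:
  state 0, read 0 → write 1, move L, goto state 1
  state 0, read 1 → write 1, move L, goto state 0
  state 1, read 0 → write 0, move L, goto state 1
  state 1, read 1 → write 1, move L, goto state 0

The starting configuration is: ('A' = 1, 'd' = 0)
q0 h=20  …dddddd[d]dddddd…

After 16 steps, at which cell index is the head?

0) q0 h=20  …dddddd[d]dddddd…
1) q1 h=19  …dddddd[d]Addddd…
2) q1 h=18  …dddddd[d]dAdddd…
3) q1 h=17  …dddddd[d]ddAddd…
4) q1 h=16  …dddddd[d]dddAdd…
5) q1 h=15  …dddddd[d]ddddAd…
6) q1 h=14  …dddddd[d]dddddA…
7) q1 h=13  …dddddd[d]dddddd…
8) q1 h=12  …dddddd[d]dddddd…
9) q1 h=11  …dddddd[d]dddddd…
10) q1 h=10  …dddddd[d]dddddd…
11) q1 h= 9  …dddddd[d]dddddd…
12) q1 h= 8  …dddddd[d]dddddd…
13) q1 h= 7  …dddddd[d]dddddd…
14) q1 h= 6  |dddddd[d]dddddd…
15) q1 h= 5  |ddddd[d]dddddd…
16) q1 h= 4  |dddd[d]dddddd…

4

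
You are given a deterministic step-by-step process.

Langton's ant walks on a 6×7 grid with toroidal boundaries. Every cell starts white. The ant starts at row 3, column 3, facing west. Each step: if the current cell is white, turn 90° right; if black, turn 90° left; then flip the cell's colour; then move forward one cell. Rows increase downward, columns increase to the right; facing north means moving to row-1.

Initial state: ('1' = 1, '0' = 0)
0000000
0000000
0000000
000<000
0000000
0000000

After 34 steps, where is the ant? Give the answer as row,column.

step 0: 0000000
0000000
0000000
000<000
0000000
0000000
step 1: 0000000
0000000
000^000
0001000
0000000
0000000
step 2: 0000000
0000000
0001>00
0001000
0000000
0000000
step 3: 0000000
0000000
0001100
0001v00
0000000
0000000
step 4: 0000000
0000000
0001100
000<100
0000000
0000000
step 5: 0000000
0000000
0001100
0000100
000v000
0000000
step 6: 0000000
0000000
0001100
0000100
00<1000
0000000
step 7: 0000000
0000000
0001100
00^0100
0011000
0000000
step 8: 0000000
0000000
0001100
001>100
0011000
0000000
step 9: 0000000
0000000
0001100
0011100
001v000
0000000
step 10: 0000000
0000000
0001100
0011100
0010>00
0000000
step 11: 0000000
0000000
0001100
0011100
0010100
0000v00
step 12: 0000000
0000000
0001100
0011100
0010100
000<100
step 13: 0000000
0000000
0001100
0011100
001^100
0001100
step 14: 0000000
0000000
0001100
0011100
0011>00
0001100
step 15: 0000000
0000000
0001100
0011^00
0011000
0001100
step 16: 0000000
0000000
0001100
001<000
0011000
0001100
step 17: 0000000
0000000
0001100
0010000
001v000
0001100
step 18: 0000000
0000000
0001100
0010000
0010>00
0001100
step 19: 0000000
0000000
0001100
0010000
0010100
0001v00
step 20: 0000000
0000000
0001100
0010000
0010100
00010>0
step 21: 00000v0
0000000
0001100
0010000
0010100
0001010
step 22: 0000<10
0000000
0001100
0010000
0010100
0001010
step 23: 0000110
0000000
0001100
0010000
0010100
0001^10
step 24: 0000110
0000000
0001100
0010000
0010100
00011>0
step 25: 0000110
0000000
0001100
0010000
00101^0
0001100
step 26: 0000110
0000000
0001100
0010000
001011>
0001100
step 27: 0000110
0000000
0001100
0010000
0010111
000110v
step 28: 0000110
0000000
0001100
0010000
0010111
00011<1
step 29: 0000110
0000000
0001100
0010000
00101^1
0001111
step 30: 0000110
0000000
0001100
0010000
0010<01
0001111
step 31: 0000110
0000000
0001100
0010000
0010001
0001v11
step 32: 0000110
0000000
0001100
0010000
0010001
00010>1
step 33: 0000110
0000000
0001100
0010000
00100^1
0001001
step 34: 0000110
0000000
0001100
0010000
001001>
0001001

4,6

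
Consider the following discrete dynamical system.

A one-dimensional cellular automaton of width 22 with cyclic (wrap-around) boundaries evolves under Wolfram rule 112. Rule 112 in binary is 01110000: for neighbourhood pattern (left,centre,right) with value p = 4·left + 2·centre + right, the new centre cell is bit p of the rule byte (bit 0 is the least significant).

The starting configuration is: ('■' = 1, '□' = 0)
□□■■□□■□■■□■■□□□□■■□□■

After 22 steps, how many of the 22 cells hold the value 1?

10

gen 0: □□■■□□■□■■□■■□□□□■■□□■
gen 1: ■□□■■□□■□■■□■■□□□□■■□□
gen 2: □■□□■■□□■□■■□■■□□□□■■□
gen 3: □□■□□■■□□■□■■□■■□□□□■■
gen 4: ■□□■□□■■□□■□■■□■■□□□□■
gen 5: ■■□□■□□■■□□■□■■□■■□□□□
gen 6: □■■□□■□□■■□□■□■■□■■□□□
gen 7: □□■■□□■□□■■□□■□■■□■■□□
gen 8: □□□■■□□■□□■■□□■□■■□■■□
gen 9: □□□□■■□□■□□■■□□■□■■□■■
gen 10: ■□□□□■■□□■□□■■□□■□■■□■
gen 11: ■■□□□□■■□□■□□■■□□■□■■□
gen 12: □■■□□□□■■□□■□□■■□□■□■■
gen 13: ■□■■□□□□■■□□■□□■■□□■□■
gen 14: ■■□■■□□□□■■□□■□□■■□□■□
gen 15: □■■□■■□□□□■■□□■□□■■□□■
gen 16: ■□■■□■■□□□□■■□□■□□■■□□
gen 17: □■□■■□■■□□□□■■□□■□□■■□
gen 18: □□■□■■□■■□□□□■■□□■□□■■
gen 19: ■□□■□■■□■■□□□□■■□□■□□■
gen 20: ■■□□■□■■□■■□□□□■■□□■□□
gen 21: □■■□□■□■■□■■□□□□■■□□■□
gen 22: □□■■□□■□■■□■■□□□□■■□□■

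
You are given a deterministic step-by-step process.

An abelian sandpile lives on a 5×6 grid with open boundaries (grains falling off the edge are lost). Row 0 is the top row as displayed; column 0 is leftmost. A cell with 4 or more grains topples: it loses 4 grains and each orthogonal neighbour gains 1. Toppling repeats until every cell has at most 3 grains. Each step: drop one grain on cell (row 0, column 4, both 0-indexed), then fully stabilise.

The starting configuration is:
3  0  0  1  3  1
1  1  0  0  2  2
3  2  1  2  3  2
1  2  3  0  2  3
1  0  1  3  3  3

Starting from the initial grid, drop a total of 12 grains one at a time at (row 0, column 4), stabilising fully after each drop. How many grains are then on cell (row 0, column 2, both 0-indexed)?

[0] 3  0  0  1  3  1
1  1  0  0  2  2
3  2  1  2  3  2
1  2  3  0  2  3
1  0  1  3  3  3
[1] 3  0  0  2  0  2
1  1  0  0  3  2
3  2  1  2  3  2
1  2  3  0  2  3
1  0  1  3  3  3
[2] 3  0  0  2  1  2
1  1  0  0  3  2
3  2  1  2  3  2
1  2  3  0  2  3
1  0  1  3  3  3
[3] 3  0  0  2  2  2
1  1  0  0  3  2
3  2  1  2  3  2
1  2  3  0  2  3
1  0  1  3  3  3
[4] 3  0  0  2  3  2
1  1  0  0  3  2
3  2  1  2  3  2
1  2  3  0  2  3
1  0  1  3  3  3
[5] 3  0  0  3  1  3
1  1  0  1  1  3
3  2  1  3  0  3
1  2  3  0  3  3
1  0  1  3  3  3
[6] 3  0  0  3  2  3
1  1  0  1  1  3
3  2  1  3  0  3
1  2  3  0  3  3
1  0  1  3  3  3
[7] 3  0  0  3  3  3
1  1  0  1  1  3
3  2  1  3  0  3
1  2  3  0  3  3
1  0  1  3  3  3
[8] 3  0  1  0  2  1
1  1  0  2  3  1
3  2  1  3  2  1
1  2  3  2  1  2
1  0  2  0  2  1
[9] 3  0  1  0  3  1
1  1  0  2  3  1
3  2  1  3  2  1
1  2  3  2  1  2
1  0  2  0  2  1
[10] 3  0  1  1  1  2
1  1  0  3  0  2
3  2  1  3  3  1
1  2  3  2  1  2
1  0  2  0  2  1
[11] 3  0  1  1  2  2
1  1  0  3  0  2
3  2  1  3  3  1
1  2  3  2  1  2
1  0  2  0  2  1
[12] 3  0  1  1  3  2
1  1  0  3  0  2
3  2  1  3  3  1
1  2  3  2  1  2
1  0  2  0  2  1

1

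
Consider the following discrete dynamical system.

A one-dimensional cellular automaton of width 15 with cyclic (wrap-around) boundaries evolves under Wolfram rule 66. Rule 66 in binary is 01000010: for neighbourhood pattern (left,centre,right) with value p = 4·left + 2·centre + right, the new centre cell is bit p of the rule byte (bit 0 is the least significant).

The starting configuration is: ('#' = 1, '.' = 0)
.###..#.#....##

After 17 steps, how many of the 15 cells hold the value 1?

[0] .###..#.#....##
[1] ...#.#......#.#
[2] ..#........#...
[3] .#........#....
[4] #........#.....
[5] ........#.....#
[6] .......#.....#.
[7] ......#.....#..
[8] .....#.....#...
[9] ....#.....#....
[10] ...#.....#.....
[11] ..#.....#......
[12] .#.....#.......
[13] #.....#........
[14] .....#........#
[15] ....#........#.
[16] ...#........#..
[17] ..#........#...

2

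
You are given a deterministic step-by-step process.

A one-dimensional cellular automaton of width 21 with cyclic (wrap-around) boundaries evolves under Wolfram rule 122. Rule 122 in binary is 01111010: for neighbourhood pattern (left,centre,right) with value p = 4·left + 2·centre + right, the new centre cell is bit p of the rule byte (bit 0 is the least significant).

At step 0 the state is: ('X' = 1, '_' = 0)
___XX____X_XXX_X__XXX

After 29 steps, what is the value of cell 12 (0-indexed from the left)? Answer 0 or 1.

1

gen 0: ___XX____X_XXX_X__XXX
gen 1: X_XXXX__X_XX_XX_XXX_X
gen 2: XXX__XXX_XXXXXXXX_XXX
gen 3: __XXXX_XXX______XXX__
gen 4: _XX__XXX_XX____XX_XX_
gen 5: XXXXXX_XXXXX__XXXXXXX
gen 6: _____XXX___XXXX______
gen 7: ____XX_XX_XX__XX_____
gen 8: ___XXXXXXXXXXXXXX____
gen 9: __XX____________XX___
gen 10: _XXXX__________XXXX__
gen 11: XX__XX________XX__XX_
gen 12: XXXXXXX______XXXXXXXX
gen 13: ______XX____XX_______
gen 14: _____XXXX__XXXX______
gen 15: ____XX__XXXX__XX_____
gen 16: ___XXXXXX__XXXXXX____
gen 17: __XX____XXXX____XX___
gen 18: _XXXX__XX__XX__XXXX__
gen 19: XX__XXXXXXXXXXXX__XX_
gen 20: XXXXX__________XXXXXX
gen 21: ____XX________XX_____
gen 22: ___XXXX______XXXX____
gen 23: __XX__XX____XX__XX___
gen 24: _XXXXXXXX__XXXXXXXX__
gen 25: XX______XXXX______XX_
gen 26: XXX____XX__XX____XXXX
gen 27: __XX__XXXXXXXX__XX___
gen 28: _XXXXXX______XXXXXX__
gen 29: XX____XX____XX____XX_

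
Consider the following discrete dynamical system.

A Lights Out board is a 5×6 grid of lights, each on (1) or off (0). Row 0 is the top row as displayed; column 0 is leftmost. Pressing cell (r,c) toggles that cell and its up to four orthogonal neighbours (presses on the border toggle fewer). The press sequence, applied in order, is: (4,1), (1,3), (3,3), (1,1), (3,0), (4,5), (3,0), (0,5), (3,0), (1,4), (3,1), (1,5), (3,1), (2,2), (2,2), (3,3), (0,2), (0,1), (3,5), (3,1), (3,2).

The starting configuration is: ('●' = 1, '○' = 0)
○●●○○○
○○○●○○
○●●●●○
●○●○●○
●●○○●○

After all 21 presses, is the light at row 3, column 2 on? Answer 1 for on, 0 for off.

k=0  ○●●○○○
○○○●○○
○●●●●○
●○●○●○
●●○○●○
k=1  ○●●○○○
○○○●○○
○●●●●○
●●●○●○
○○●○●○
k=2  ○●●●○○
○○●○●○
○●●○●○
●●●○●○
○○●○●○
k=3  ○●●●○○
○○●○●○
○●●●●○
●●○●○○
○○●●●○
k=4  ○○●●○○
●●○○●○
○○●●●○
●●○●○○
○○●●●○
k=5  ○○●●○○
●●○○●○
●○●●●○
○○○●○○
●○●●●○
k=6  ○○●●○○
●●○○●○
●○●●●○
○○○●○●
●○●●○●
k=7  ○○●●○○
●●○○●○
○○●●●○
●●○●○●
○○●●○●
k=8  ○○●●●●
●●○○●●
○○●●●○
●●○●○●
○○●●○●
k=9  ○○●●●●
●●○○●●
●○●●●○
○○○●○●
●○●●○●
k=10  ○○●●○●
●●○●○○
●○●●○○
○○○●○●
●○●●○●
k=11  ○○●●○●
●●○●○○
●●●●○○
●●●●○●
●●●●○●
k=12  ○○●●○○
●●○●●●
●●●●○●
●●●●○●
●●●●○●
k=13  ○○●●○○
●●○●●●
●○●●○●
○○○●○●
●○●●○●
k=14  ○○●●○○
●●●●●●
●●○○○●
○○●●○●
●○●●○●
k=15  ○○●●○○
●●○●●●
●○●●○●
○○○●○●
●○●●○●
k=16  ○○●●○○
●●○●●●
●○●○○●
○○●○●●
●○●○○●
k=17  ○●○○○○
●●●●●●
●○●○○●
○○●○●●
●○●○○●
k=18  ●○●○○○
●○●●●●
●○●○○●
○○●○●●
●○●○○●
k=19  ●○●○○○
●○●●●●
●○●○○○
○○●○○○
●○●○○○
k=20  ●○●○○○
●○●●●●
●●●○○○
●●○○○○
●●●○○○
k=21  ●○●○○○
●○●●●●
●●○○○○
●○●●○○
●●○○○○

1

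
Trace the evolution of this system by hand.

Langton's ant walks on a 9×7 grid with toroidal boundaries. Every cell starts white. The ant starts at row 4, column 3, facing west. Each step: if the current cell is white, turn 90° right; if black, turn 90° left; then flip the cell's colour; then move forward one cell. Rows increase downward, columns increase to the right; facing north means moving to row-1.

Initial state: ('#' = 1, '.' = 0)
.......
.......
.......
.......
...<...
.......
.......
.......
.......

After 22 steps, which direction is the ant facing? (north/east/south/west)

[0] .......
.......
.......
.......
...<...
.......
.......
.......
.......
[1] .......
.......
.......
...^...
...#...
.......
.......
.......
.......
[2] .......
.......
.......
...#>..
...#...
.......
.......
.......
.......
[3] .......
.......
.......
...##..
...#v..
.......
.......
.......
.......
[4] .......
.......
.......
...##..
...<#..
.......
.......
.......
.......
[5] .......
.......
.......
...##..
....#..
...v...
.......
.......
.......
[6] .......
.......
.......
...##..
....#..
..<#...
.......
.......
.......
[7] .......
.......
.......
...##..
..^.#..
..##...
.......
.......
.......
[8] .......
.......
.......
...##..
..#>#..
..##...
.......
.......
.......
[9] .......
.......
.......
...##..
..###..
..#v...
.......
.......
.......
[10] .......
.......
.......
...##..
..###..
..#.>..
.......
.......
.......
[11] .......
.......
.......
...##..
..###..
..#.#..
....v..
.......
.......
[12] .......
.......
.......
...##..
..###..
..#.#..
...<#..
.......
.......
[13] .......
.......
.......
...##..
..###..
..#^#..
...##..
.......
.......
[14] .......
.......
.......
...##..
..###..
..##>..
...##..
.......
.......
[15] .......
.......
.......
...##..
..##^..
..##...
...##..
.......
.......
[16] .......
.......
.......
...##..
..#<...
..##...
...##..
.......
.......
[17] .......
.......
.......
...##..
..#....
..#v...
...##..
.......
.......
[18] .......
.......
.......
...##..
..#....
..#.>..
...##..
.......
.......
[19] .......
.......
.......
...##..
..#....
..#.#..
...#v..
.......
.......
[20] .......
.......
.......
...##..
..#....
..#.#..
...#.>.
.......
.......
[21] .......
.......
.......
...##..
..#....
..#.#..
...#.#.
.....v.
.......
[22] .......
.......
.......
...##..
..#....
..#.#..
...#.#.
....<#.
.......

west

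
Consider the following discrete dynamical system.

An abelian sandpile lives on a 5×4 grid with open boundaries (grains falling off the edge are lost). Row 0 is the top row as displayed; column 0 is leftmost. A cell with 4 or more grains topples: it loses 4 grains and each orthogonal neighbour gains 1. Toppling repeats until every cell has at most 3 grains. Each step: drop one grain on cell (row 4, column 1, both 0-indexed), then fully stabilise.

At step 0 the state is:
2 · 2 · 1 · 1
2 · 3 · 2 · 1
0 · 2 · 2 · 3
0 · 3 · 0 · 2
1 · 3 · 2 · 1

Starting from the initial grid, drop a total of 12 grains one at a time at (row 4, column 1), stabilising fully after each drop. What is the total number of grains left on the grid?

0) 2 · 2 · 1 · 1
2 · 3 · 2 · 1
0 · 2 · 2 · 3
0 · 3 · 0 · 2
1 · 3 · 2 · 1
1) 2 · 2 · 1 · 1
2 · 3 · 2 · 1
0 · 3 · 2 · 3
1 · 0 · 1 · 2
2 · 1 · 3 · 1
2) 2 · 2 · 1 · 1
2 · 3 · 2 · 1
0 · 3 · 2 · 3
1 · 0 · 1 · 2
2 · 2 · 3 · 1
3) 2 · 2 · 1 · 1
2 · 3 · 2 · 1
0 · 3 · 2 · 3
1 · 0 · 1 · 2
2 · 3 · 3 · 1
4) 2 · 2 · 1 · 1
2 · 3 · 2 · 1
0 · 3 · 2 · 3
1 · 1 · 2 · 2
3 · 1 · 0 · 2
5) 2 · 2 · 1 · 1
2 · 3 · 2 · 1
0 · 3 · 2 · 3
1 · 1 · 2 · 2
3 · 2 · 0 · 2
6) 2 · 2 · 1 · 1
2 · 3 · 2 · 1
0 · 3 · 2 · 3
1 · 1 · 2 · 2
3 · 3 · 0 · 2
7) 2 · 2 · 1 · 1
2 · 3 · 2 · 1
0 · 3 · 2 · 3
2 · 2 · 2 · 2
0 · 1 · 1 · 2
8) 2 · 2 · 1 · 1
2 · 3 · 2 · 1
0 · 3 · 2 · 3
2 · 2 · 2 · 2
0 · 2 · 1 · 2
9) 2 · 2 · 1 · 1
2 · 3 · 2 · 1
0 · 3 · 2 · 3
2 · 2 · 2 · 2
0 · 3 · 1 · 2
10) 2 · 2 · 1 · 1
2 · 3 · 2 · 1
0 · 3 · 2 · 3
2 · 3 · 2 · 2
1 · 0 · 2 · 2
11) 2 · 2 · 1 · 1
2 · 3 · 2 · 1
0 · 3 · 2 · 3
2 · 3 · 2 · 2
1 · 1 · 2 · 2
12) 2 · 2 · 1 · 1
2 · 3 · 2 · 1
0 · 3 · 2 · 3
2 · 3 · 2 · 2
1 · 2 · 2 · 2

38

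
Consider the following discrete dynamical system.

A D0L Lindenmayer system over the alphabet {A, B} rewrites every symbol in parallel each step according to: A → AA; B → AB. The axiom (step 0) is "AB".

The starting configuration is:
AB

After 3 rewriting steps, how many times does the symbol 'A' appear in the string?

[0] AB
[1] AAAB
[2] AAAAAAAB
[3] AAAAAAAAAAAAAAAB

15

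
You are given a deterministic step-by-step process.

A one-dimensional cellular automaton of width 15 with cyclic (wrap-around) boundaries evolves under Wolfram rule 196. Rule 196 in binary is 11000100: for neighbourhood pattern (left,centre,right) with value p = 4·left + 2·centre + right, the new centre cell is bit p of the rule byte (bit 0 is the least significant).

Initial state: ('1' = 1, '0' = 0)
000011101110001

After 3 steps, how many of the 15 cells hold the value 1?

3

0) 000011101110001
1) 000001100110001
2) 000000100010001
3) 000000100010001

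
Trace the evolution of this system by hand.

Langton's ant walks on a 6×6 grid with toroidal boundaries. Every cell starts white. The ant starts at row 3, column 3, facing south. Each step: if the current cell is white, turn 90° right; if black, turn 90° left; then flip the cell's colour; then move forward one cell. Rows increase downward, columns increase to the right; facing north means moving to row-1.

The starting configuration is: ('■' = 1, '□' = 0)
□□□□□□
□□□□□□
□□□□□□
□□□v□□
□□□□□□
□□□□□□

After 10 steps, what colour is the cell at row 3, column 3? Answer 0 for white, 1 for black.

t=0: □□□□□□
□□□□□□
□□□□□□
□□□v□□
□□□□□□
□□□□□□
t=1: □□□□□□
□□□□□□
□□□□□□
□□<■□□
□□□□□□
□□□□□□
t=2: □□□□□□
□□□□□□
□□^□□□
□□■■□□
□□□□□□
□□□□□□
t=3: □□□□□□
□□□□□□
□□■>□□
□□■■□□
□□□□□□
□□□□□□
t=4: □□□□□□
□□□□□□
□□■■□□
□□■v□□
□□□□□□
□□□□□□
t=5: □□□□□□
□□□□□□
□□■■□□
□□■□>□
□□□□□□
□□□□□□
t=6: □□□□□□
□□□□□□
□□■■□□
□□■□■□
□□□□v□
□□□□□□
t=7: □□□□□□
□□□□□□
□□■■□□
□□■□■□
□□□<■□
□□□□□□
t=8: □□□□□□
□□□□□□
□□■■□□
□□■^■□
□□□■■□
□□□□□□
t=9: □□□□□□
□□□□□□
□□■■□□
□□■■>□
□□□■■□
□□□□□□
t=10: □□□□□□
□□□□□□
□□■■^□
□□■■□□
□□□■■□
□□□□□□

1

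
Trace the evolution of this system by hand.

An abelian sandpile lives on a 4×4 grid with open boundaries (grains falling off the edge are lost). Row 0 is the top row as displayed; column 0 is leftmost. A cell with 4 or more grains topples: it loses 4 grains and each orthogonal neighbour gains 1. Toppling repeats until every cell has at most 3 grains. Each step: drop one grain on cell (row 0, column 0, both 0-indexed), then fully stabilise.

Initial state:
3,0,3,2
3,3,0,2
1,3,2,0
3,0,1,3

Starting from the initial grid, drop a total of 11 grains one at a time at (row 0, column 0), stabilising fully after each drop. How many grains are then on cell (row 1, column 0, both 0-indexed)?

t=0: 3,0,3,2
3,3,0,2
1,3,2,0
3,0,1,3
t=1: 1,2,3,2
1,1,1,2
3,0,3,0
3,1,1,3
t=2: 2,2,3,2
1,1,1,2
3,0,3,0
3,1,1,3
t=3: 3,2,3,2
1,1,1,2
3,0,3,0
3,1,1,3
t=4: 0,3,3,2
2,1,1,2
3,0,3,0
3,1,1,3
t=5: 1,3,3,2
2,1,1,2
3,0,3,0
3,1,1,3
t=6: 2,3,3,2
2,1,1,2
3,0,3,0
3,1,1,3
t=7: 3,3,3,2
2,1,1,2
3,0,3,0
3,1,1,3
t=8: 1,1,0,3
3,2,2,2
3,0,3,0
3,1,1,3
t=9: 2,1,0,3
3,2,2,2
3,0,3,0
3,1,1,3
t=10: 3,1,0,3
3,2,2,2
3,0,3,0
3,1,1,3
t=11: 1,2,0,3
1,3,2,2
1,1,3,0
0,2,1,3

1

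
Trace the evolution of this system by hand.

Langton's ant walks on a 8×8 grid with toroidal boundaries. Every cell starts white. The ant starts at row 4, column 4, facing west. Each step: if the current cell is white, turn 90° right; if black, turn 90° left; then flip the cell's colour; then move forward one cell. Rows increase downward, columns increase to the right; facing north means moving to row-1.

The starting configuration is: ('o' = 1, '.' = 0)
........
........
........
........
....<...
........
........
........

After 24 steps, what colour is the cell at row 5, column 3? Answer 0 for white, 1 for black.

1

t=0: ........
........
........
........
....<...
........
........
........
t=1: ........
........
........
....^...
....o...
........
........
........
t=2: ........
........
........
....o>..
....o...
........
........
........
t=3: ........
........
........
....oo..
....ov..
........
........
........
t=4: ........
........
........
....oo..
....<o..
........
........
........
t=5: ........
........
........
....oo..
.....o..
....v...
........
........
t=6: ........
........
........
....oo..
.....o..
...<o...
........
........
t=7: ........
........
........
....oo..
...^.o..
...oo...
........
........
t=8: ........
........
........
....oo..
...o>o..
...oo...
........
........
t=9: ........
........
........
....oo..
...ooo..
...ov...
........
........
t=10: ........
........
........
....oo..
...ooo..
...o.>..
........
........
t=11: ........
........
........
....oo..
...ooo..
...o.o..
.....v..
........
t=12: ........
........
........
....oo..
...ooo..
...o.o..
....<o..
........
t=13: ........
........
........
....oo..
...ooo..
...o^o..
....oo..
........
t=14: ........
........
........
....oo..
...ooo..
...oo>..
....oo..
........
t=15: ........
........
........
....oo..
...oo^..
...oo...
....oo..
........
t=16: ........
........
........
....oo..
...o<...
...oo...
....oo..
........
t=17: ........
........
........
....oo..
...o....
...ov...
....oo..
........
t=18: ........
........
........
....oo..
...o....
...o.>..
....oo..
........
t=19: ........
........
........
....oo..
...o....
...o.o..
....ov..
........
t=20: ........
........
........
....oo..
...o....
...o.o..
....o.>.
........
t=21: ........
........
........
....oo..
...o....
...o.o..
....o.o.
......v.
t=22: ........
........
........
....oo..
...o....
...o.o..
....o.o.
.....<o.
t=23: ........
........
........
....oo..
...o....
...o.o..
....o^o.
.....oo.
t=24: ........
........
........
....oo..
...o....
...o.o..
....oo>.
.....oo.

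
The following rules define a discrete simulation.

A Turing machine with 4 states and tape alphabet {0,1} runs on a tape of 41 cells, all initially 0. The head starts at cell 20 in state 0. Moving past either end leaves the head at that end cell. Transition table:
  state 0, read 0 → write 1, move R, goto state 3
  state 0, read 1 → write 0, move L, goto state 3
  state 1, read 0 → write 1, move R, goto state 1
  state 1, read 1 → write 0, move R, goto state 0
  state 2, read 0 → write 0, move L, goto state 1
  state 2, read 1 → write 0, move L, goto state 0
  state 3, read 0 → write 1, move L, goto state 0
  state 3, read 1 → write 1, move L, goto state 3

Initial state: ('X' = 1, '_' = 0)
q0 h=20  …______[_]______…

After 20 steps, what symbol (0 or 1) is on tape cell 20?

t=0: q0 h=20  …______[_]______…
t=1: q3 h=21  …_____X[_]______…
t=2: q0 h=20  …______[X]X_____…
t=3: q3 h=19  …______[_]_X____…
t=4: q0 h=18  …______[_]X_X___…
t=5: q3 h=19  …_____X[X]_X____…
t=6: q3 h=18  …______[X]X_X___…
t=7: q3 h=17  …______[_]XX_X__…
t=8: q0 h=16  …______[_]XXX_X_…
t=9: q3 h=17  …_____X[X]XX_X__…
t=10: q3 h=16  …______[X]XXX_X_…
t=11: q3 h=15  …______[_]XXXX_X…
t=12: q0 h=14  …______[_]XXXXX_…
t=13: q3 h=15  …_____X[X]XXXX_X…
t=14: q3 h=14  …______[X]XXXXX_…
t=15: q3 h=13  …______[_]XXXXXX…
t=16: q0 h=12  …______[_]XXXXXX…
t=17: q3 h=13  …_____X[X]XXXXXX…
t=18: q3 h=12  …______[X]XXXXXX…
t=19: q3 h=11  …______[_]XXXXXX…
t=20: q0 h=10  …______[_]XXXXXX…

0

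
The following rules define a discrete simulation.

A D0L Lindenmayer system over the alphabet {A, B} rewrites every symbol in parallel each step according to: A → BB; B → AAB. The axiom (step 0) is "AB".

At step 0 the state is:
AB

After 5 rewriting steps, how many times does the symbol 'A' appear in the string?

step 0: AB
step 1: BBAAB
step 2: AABAABBBBBAAB
step 3: BBBBAABBBBBAABAABAABAABAABBBBBAAB
step 4: AABAABAABAABBBBBAABAABAABAABAABBBBBAABBBBBAABBBBBAABBBBBAABBBBBAABAABAABAABAABBBBBAAB
step 5: BBBBAABBBBBAABBBBBAABBBBBAABAABAABAABAABBBBBAABBBBBAABBBBB…BAABBBBBAABBBBBAABBBBBAABBBBBAABBBBBAABAABAABAABAABBBBBAAB  (len 217)

94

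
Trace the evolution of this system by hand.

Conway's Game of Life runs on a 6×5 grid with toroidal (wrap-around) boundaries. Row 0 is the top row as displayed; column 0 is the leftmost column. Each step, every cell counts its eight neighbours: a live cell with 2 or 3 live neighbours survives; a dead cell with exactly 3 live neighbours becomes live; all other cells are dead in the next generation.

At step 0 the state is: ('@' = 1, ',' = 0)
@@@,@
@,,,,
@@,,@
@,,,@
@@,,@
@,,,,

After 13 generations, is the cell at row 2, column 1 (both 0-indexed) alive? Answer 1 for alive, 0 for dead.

1

k=0  @@@,@
@,,,,
@@,,@
@,,,@
@@,,@
@,,,,
k=1  ,,,,@
,,@@,
,@,,,
,,,@,
,@,,,
,,@@,
k=2  ,,,,@
,,@@,
,,,@,
,,@,,
,,,@,
,,@@,
k=3  ,,,,@
,,@@@
,,,@,
,,@@,
,,,@,
,,@@@
k=4  @,,,,
,,@,@
,,,,,
,,@@@
,,,,,
,,@,@
k=5  @@,,@
,,,,,
,,@,@
,,,@,
,,@,@
,,,,,
k=6  @,,,,
,@,@@
,,,@,
,,@,@
,,,@,
,@,@@
k=7  ,@,,,
@,@@@
@,,,,
,,@,@
@,,,,
@,@@@
k=8  ,,,,,
@,@@@
@,@,,
@@,,@
@,@,,
@,@@@
k=9  ,,,,,
@,@@@
,,@,,
,,@@@
,,@,,
@,@@@
k=10  ,,,,,
,@@@@
@,,,,
,@@,,
@,,,,
,@@@@
k=11  ,,,,,
@@@@@
@,,,@
@@,,,
@,,,@
@@@@@
k=12  ,,,,,
,@@@,
,,,,,
,@,,,
,,,,,
,@@@,
k=13  ,,,,,
,,@,,
,@,,,
,,,,,
,@,,,
,,@,,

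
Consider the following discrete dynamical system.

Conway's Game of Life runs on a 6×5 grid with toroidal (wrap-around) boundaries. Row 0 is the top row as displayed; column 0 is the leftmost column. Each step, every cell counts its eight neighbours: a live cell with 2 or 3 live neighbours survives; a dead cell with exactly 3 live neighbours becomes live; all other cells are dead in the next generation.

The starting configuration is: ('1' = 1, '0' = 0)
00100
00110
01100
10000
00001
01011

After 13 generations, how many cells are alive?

gen 0: 00100
00110
01100
10000
00001
01011
gen 1: 01001
00010
01110
11000
00011
10111
gen 2: 01000
11011
11011
11000
00000
01100
gen 3: 00011
00010
00010
01100
10100
01100
gen 4: 00011
00110
00010
01110
10010
11101
gen 5: 00000
00100
01001
01010
00000
01100
gen 6: 01100
00000
11010
10100
01000
00000
gen 7: 00000
10000
11101
10101
01000
01100
gen 8: 01000
10001
00100
00101
00010
01100
gen 9: 01100
11000
11001
00100
01010
01100
gen 10: 00000
00001
00101
00111
01010
10010
gen 11: 00001
00010
10101
11001
11000
00101
gen 12: 00001
10010
00100
00110
00110
01011
gen 13: 00100
00011
01101
01000
01000
10001

10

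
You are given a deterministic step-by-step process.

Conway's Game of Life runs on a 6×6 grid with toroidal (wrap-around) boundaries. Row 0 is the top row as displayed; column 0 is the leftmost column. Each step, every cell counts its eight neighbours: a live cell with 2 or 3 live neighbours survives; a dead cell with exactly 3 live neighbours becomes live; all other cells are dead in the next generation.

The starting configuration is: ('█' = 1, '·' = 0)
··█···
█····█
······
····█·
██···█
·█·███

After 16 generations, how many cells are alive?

k=0  ··█···
█····█
······
····█·
██···█
·█·███
k=1  ·███··
······
·····█
█····█
·███··
·█·███
k=2  ██·█··
··█···
█····█
███·██
·█·█··
······
k=3  ·██···
··█··█
··███·
··███·
·█·███
██····
k=4  ··█···
····█·
·█···█
·█····
·█···█
···███
k=5  ·····█
······
█·····
·██···
··█··█
█·████
k=6  █··█·█
······
·█····
███···
·····█
████··
k=7  █··███
█·····
███···
███···
···█·█
·███··
k=8  █··███
··███·
··█··█
···█·█
···██·
·█····
k=9  ██···█
███···
··█··█
··██·█
··███·
█·█···
k=10  ·····█
··█···
····██
·█···█
····██
█·█·█·
k=11  ·█·█·█
····██
█···██
······
·█·██·
█··██·
k=12  ··██··
···█··
█···█·
█··█··
··████
██····
k=13  ·███··
··███·
···███
███···
··████
██···█
k=14  ·····█
·█···█
█····█
██····
···██·
·····█
k=15  ····██
····██
·····█
██··█·
█···██
·····█
k=16  █·····
█·····
······
·█··█·
·█··█·
······

6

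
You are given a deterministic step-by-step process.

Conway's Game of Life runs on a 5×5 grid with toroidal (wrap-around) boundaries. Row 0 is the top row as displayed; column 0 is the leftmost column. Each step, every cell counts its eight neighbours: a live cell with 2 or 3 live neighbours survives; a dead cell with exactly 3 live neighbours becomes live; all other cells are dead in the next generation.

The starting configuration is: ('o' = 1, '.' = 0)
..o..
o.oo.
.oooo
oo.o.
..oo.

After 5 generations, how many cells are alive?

12

gen 0: ..o..
o.oo.
.oooo
oo.o.
..oo.
gen 1: ....o
o....
.....
o....
...oo
gen 2: o..oo
.....
.....
....o
o..oo
gen 3: o..o.
....o
.....
o..oo
.....
gen 4: ....o
....o
o..o.
....o
o..o.
gen 5: o..oo
o..oo
o..o.
o..o.
o..o.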